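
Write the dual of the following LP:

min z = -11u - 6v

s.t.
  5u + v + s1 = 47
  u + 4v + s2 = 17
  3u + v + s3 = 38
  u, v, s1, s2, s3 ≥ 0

Primal min cᵀx s.t. Ax ≤ b, x ≥ 0  →  Dual max −bᵀy s.t. Aᵀy ≥ −c, y ≥ 0.

Maximize: z = -47y1 - 17y2 - 38y3

Subject to:
  5y1 + y2 + 3y3 ≥ 11
  y1 + 4y2 + y3 ≥ 6
  y1, y2, y3 ≥ 0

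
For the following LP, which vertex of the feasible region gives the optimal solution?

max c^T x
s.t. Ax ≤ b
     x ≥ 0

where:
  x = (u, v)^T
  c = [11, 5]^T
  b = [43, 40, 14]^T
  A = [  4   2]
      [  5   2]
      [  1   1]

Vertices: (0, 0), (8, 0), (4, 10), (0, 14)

Evaluate the objective at each vertex of the feasible region:
  z(0, 0) = 0
  z(8, 0) = 88
  z(4, 10) = 94  ←
  z(0, 14) = 70
The maximum is at u = 4, v = 10.

(4, 10)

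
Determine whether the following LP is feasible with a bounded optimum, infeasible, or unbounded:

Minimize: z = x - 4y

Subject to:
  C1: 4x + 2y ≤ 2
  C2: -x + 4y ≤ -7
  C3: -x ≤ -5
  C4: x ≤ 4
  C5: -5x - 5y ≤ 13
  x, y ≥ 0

Infeasible (no feasible solution exists)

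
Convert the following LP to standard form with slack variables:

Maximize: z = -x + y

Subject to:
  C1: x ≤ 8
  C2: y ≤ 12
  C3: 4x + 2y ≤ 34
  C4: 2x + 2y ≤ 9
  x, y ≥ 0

max z = -x + y

s.t.
  x + s1 = 8
  y + s2 = 12
  4x + 2y + s3 = 34
  2x + 2y + s4 = 9
  x, y, s1, s2, s3, s4 ≥ 0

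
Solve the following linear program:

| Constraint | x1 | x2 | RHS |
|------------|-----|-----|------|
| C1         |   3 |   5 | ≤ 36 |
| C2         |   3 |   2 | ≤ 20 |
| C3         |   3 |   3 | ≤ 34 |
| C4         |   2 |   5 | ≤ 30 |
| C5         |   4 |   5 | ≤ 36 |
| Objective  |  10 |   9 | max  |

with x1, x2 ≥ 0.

Evaluate the objective at each vertex of the feasible region:
  z(0, 0) = 0
  z(6.667, 0) = 66.67
  z(4, 4) = 76  ←
  z(3, 4.8) = 73.2
  z(0, 6) = 54
The maximum is at x1 = 4, x2 = 4.

x1 = 4, x2 = 4, z = 76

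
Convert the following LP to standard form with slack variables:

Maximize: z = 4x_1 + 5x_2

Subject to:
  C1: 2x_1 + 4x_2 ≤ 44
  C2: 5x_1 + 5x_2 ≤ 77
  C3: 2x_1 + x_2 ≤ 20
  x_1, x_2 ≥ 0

max z = 4x_1 + 5x_2

s.t.
  2x_1 + 4x_2 + s1 = 44
  5x_1 + 5x_2 + s2 = 77
  2x_1 + x_2 + s3 = 20
  x_1, x_2, s1, s2, s3 ≥ 0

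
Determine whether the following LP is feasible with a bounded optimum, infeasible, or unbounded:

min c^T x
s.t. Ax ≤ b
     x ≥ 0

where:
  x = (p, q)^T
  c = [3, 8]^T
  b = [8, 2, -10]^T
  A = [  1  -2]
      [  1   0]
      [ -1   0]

Infeasible (no feasible solution exists)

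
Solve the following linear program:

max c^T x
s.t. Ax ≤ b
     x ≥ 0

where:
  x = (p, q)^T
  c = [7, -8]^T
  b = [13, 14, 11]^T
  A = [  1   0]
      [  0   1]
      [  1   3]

Evaluate the objective at each vertex of the feasible region:
  z(0, 0) = 0
  z(11, 0) = 77  ←
  z(0, 3.667) = -29.33
The maximum is at p = 11, q = 0.

p = 11, q = 0, z = 77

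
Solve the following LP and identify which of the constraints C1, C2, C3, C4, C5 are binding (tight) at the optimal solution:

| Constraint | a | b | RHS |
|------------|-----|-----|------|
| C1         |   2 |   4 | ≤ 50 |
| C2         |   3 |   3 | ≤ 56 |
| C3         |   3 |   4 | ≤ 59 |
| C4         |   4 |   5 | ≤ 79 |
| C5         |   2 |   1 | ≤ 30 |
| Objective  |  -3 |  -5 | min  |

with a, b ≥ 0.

At a = 9, b = 8, compute slack b - a·x for each constraint:
  C1: 50 − 50 = 0  (binding)
  C2: 56 − 51 = 5  (slack)
  C3: 59 − 59 = 0  (binding)
  C4: 79 − 76 = 3  (slack)
  C5: 30 − 26 = 4  (slack)

Optimal: a = 9, b = 8
Binding: C1, C3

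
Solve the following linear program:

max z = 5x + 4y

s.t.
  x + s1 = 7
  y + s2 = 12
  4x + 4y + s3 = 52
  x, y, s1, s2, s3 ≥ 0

Evaluate the objective at each vertex of the feasible region:
  z(0, 0) = 0
  z(7, 0) = 35
  z(7, 6) = 59  ←
  z(1, 12) = 53
  z(0, 12) = 48
The maximum is at x = 7, y = 6.

x = 7, y = 6, z = 59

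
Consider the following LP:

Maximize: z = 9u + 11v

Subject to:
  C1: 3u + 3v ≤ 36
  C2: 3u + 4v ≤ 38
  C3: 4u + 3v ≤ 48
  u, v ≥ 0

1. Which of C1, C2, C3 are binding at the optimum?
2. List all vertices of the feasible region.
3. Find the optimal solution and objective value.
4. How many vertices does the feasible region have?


1. C1, C2
2. (0, 0), (12, 0), (10, 2), (0, 9.5)
3. u = 10, v = 2, z = 112
4. 4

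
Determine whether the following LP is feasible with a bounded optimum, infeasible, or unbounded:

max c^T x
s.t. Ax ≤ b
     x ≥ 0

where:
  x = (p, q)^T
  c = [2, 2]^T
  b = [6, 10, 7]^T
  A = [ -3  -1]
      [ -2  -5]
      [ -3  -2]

Unbounded (objective can increase without bound)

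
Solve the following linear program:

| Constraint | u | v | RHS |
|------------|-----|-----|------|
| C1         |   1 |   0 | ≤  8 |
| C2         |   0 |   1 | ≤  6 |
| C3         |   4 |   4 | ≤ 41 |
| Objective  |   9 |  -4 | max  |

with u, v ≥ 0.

Evaluate the objective at each vertex of the feasible region:
  z(0, 0) = 0
  z(8, 0) = 72  ←
  z(8, 2.25) = 63
  z(4.25, 6) = 14.25
  z(0, 6) = -24
The maximum is at u = 8, v = 0.

u = 8, v = 0, z = 72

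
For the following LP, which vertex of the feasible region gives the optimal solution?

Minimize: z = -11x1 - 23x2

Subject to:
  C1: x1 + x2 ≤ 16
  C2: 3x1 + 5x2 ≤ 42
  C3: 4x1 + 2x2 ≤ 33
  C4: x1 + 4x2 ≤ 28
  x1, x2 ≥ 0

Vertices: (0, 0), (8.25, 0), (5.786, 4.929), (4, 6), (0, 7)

Evaluate the objective at each vertex of the feasible region:
  z(0, 0) = 0
  z(8.25, 0) = -90.75
  z(5.786, 4.929) = -177
  z(4, 6) = -182  ←
  z(0, 7) = -161
The minimum is at x1 = 4, x2 = 6.

(4, 6)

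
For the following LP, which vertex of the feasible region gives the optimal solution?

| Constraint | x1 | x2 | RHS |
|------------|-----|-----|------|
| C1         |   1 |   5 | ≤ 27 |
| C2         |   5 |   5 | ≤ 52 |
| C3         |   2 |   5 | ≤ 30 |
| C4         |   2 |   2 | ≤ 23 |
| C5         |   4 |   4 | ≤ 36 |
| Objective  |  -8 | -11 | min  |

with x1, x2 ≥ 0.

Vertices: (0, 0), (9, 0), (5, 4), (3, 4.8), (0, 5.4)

Evaluate the objective at each vertex of the feasible region:
  z(0, 0) = 0
  z(9, 0) = -72
  z(5, 4) = -84  ←
  z(3, 4.8) = -76.8
  z(0, 5.4) = -59.4
The minimum is at x1 = 5, x2 = 4.

(5, 4)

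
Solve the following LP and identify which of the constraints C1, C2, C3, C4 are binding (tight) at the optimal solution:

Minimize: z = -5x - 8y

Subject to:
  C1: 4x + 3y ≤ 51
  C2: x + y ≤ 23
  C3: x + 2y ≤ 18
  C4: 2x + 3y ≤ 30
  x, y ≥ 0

At x = 6, y = 6, compute slack b - a·x for each constraint:
  C1: 51 − 42 = 9  (slack)
  C2: 23 − 12 = 11  (slack)
  C3: 18 − 18 = 0  (binding)
  C4: 30 − 30 = 0  (binding)

Optimal: x = 6, y = 6
Binding: C3, C4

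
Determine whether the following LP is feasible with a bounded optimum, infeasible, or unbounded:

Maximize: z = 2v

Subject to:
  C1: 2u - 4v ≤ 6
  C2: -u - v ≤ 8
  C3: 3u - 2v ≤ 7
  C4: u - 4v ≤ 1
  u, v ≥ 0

Unbounded (objective can increase without bound)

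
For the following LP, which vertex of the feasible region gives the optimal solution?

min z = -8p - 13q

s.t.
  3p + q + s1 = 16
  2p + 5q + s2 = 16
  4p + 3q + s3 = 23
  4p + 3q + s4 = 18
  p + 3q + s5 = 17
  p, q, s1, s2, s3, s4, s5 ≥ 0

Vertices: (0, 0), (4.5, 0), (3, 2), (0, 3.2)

Evaluate the objective at each vertex of the feasible region:
  z(0, 0) = 0
  z(4.5, 0) = -36
  z(3, 2) = -50  ←
  z(0, 3.2) = -41.6
The minimum is at p = 3, q = 2.

(3, 2)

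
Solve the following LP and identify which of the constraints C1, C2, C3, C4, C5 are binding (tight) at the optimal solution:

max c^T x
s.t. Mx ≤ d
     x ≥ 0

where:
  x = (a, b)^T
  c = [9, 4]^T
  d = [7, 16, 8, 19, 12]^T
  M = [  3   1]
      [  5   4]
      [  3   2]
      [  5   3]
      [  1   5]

At a = 2, b = 1, compute slack b - a·x for each constraint:
  C1: 7 − 7 = 0  (binding)
  C2: 16 − 14 = 2  (slack)
  C3: 8 − 8 = 0  (binding)
  C4: 19 − 13 = 6  (slack)
  C5: 12 − 7 = 5  (slack)

Optimal: a = 2, b = 1
Binding: C1, C3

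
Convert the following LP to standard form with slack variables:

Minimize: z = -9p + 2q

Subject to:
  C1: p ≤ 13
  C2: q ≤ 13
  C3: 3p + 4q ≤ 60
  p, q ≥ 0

min z = -9p + 2q

s.t.
  p + s1 = 13
  q + s2 = 13
  3p + 4q + s3 = 60
  p, q, s1, s2, s3 ≥ 0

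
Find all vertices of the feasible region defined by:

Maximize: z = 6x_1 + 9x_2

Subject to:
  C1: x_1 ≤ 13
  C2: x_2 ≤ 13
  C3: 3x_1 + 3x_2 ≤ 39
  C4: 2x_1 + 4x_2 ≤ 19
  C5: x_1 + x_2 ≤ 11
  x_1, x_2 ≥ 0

(0, 0), (9.5, 0), (0, 4.75)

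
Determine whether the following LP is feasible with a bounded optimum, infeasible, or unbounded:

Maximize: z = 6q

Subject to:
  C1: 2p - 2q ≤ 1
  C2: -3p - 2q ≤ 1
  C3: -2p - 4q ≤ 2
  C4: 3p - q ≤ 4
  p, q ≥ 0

Unbounded (objective can increase without bound)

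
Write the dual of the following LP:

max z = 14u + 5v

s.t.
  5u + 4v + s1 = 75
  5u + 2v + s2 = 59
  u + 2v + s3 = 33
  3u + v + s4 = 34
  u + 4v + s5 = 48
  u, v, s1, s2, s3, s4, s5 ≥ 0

Primal max cᵀx s.t. Ax ≤ b, x ≥ 0  →  Dual min bᵀy s.t. Aᵀy ≥ c, y ≥ 0.

Minimize: z = 75y1 + 59y2 + 33y3 + 34y4 + 48y5

Subject to:
  5y1 + 5y2 + y3 + 3y4 + y5 ≥ 14
  4y1 + 2y2 + 2y3 + y4 + 4y5 ≥ 5
  y1, y2, y3, y4, y5 ≥ 0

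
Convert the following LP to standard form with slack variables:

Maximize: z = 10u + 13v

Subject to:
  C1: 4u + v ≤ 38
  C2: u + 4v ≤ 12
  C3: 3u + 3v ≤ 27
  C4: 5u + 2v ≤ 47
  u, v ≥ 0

max z = 10u + 13v

s.t.
  4u + v + s1 = 38
  u + 4v + s2 = 12
  3u + 3v + s3 = 27
  5u + 2v + s4 = 47
  u, v, s1, s2, s3, s4 ≥ 0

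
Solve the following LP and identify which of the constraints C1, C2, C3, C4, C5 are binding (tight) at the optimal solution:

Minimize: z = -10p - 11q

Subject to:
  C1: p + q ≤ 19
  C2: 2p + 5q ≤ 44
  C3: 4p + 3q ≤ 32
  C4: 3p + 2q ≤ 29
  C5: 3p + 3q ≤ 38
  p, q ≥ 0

At p = 2, q = 8, compute slack b - a·x for each constraint:
  C1: 19 − 10 = 9  (slack)
  C2: 44 − 44 = 0  (binding)
  C3: 32 − 32 = 0  (binding)
  C4: 29 − 22 = 7  (slack)
  C5: 38 − 30 = 8  (slack)

Optimal: p = 2, q = 8
Binding: C2, C3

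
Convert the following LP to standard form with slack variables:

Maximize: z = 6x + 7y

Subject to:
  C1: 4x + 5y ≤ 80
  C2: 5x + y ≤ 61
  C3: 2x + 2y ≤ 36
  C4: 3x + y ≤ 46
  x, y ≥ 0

max z = 6x + 7y

s.t.
  4x + 5y + s1 = 80
  5x + y + s2 = 61
  2x + 2y + s3 = 36
  3x + y + s4 = 46
  x, y, s1, s2, s3, s4 ≥ 0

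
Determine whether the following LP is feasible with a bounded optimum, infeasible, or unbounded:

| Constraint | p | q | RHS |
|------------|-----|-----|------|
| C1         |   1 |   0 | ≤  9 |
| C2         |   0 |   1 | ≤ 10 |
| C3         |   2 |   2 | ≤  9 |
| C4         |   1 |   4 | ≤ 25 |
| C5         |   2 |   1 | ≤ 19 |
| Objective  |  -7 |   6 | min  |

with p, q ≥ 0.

Feasible with a bounded optimal solution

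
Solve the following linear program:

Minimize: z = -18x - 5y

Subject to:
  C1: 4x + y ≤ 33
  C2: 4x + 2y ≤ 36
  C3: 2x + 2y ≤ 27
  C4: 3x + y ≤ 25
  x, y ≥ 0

Evaluate the objective at each vertex of the feasible region:
  z(0, 0) = 0
  z(8.25, 0) = -148.5
  z(8, 1) = -149  ←
  z(7, 4) = -146
  z(4.5, 9) = -126
  z(0, 13.5) = -67.5
The minimum is at x = 8, y = 1.

x = 8, y = 1, z = -149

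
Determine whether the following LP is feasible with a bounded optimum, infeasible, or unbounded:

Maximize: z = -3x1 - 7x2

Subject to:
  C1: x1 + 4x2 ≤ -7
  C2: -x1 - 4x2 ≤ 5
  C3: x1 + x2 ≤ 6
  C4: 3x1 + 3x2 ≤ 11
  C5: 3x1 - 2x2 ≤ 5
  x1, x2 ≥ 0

Infeasible (no feasible solution exists)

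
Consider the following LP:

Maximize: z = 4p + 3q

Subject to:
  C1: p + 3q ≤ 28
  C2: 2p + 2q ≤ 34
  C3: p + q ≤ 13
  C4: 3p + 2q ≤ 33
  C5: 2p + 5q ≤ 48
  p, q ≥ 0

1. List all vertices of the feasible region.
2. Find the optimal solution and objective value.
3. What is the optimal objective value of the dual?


1. (0, 0), (11, 0), (7, 6), (5.667, 7.333), (4, 8), (0, 9.333)
2. p = 7, q = 6, z = 46
3. 46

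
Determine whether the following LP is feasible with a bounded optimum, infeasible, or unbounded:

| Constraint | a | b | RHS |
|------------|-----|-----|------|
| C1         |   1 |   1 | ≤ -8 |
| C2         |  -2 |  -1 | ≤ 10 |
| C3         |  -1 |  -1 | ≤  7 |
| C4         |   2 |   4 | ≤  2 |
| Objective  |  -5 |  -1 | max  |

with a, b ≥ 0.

Infeasible (no feasible solution exists)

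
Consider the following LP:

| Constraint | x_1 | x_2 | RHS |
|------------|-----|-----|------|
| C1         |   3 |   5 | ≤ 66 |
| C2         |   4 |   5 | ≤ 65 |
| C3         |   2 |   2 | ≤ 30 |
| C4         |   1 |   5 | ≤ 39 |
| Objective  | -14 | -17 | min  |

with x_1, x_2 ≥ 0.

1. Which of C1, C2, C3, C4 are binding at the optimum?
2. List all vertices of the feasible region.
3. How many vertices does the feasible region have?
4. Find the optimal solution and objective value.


1. C2, C3
2. (0, 0), (15, 0), (10, 5), (8.667, 6.067), (0, 7.8)
3. 5
4. x_1 = 10, x_2 = 5, z = -225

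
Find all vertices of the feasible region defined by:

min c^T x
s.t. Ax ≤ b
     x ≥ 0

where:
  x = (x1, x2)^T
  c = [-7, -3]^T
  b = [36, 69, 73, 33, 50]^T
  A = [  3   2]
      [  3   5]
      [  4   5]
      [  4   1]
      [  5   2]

(0, 0), (8.25, 0), (6, 9), (4.857, 10.71), (4, 11.4), (0, 13.8)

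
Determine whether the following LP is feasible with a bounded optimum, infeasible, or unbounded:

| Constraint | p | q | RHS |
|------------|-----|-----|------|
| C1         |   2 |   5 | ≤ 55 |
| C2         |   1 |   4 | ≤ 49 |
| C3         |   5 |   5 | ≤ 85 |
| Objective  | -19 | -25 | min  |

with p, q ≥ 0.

Feasible with a bounded optimal solution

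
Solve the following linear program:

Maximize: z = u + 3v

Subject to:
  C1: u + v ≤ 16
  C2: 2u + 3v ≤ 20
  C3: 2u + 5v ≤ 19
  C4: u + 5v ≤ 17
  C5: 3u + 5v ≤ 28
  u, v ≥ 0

Evaluate the objective at each vertex of the feasible region:
  z(0, 0) = 0
  z(9.333, 0) = 9.333
  z(9, 0.2) = 9.6
  z(2, 3) = 11  ←
  z(0, 3.4) = 10.2
The maximum is at u = 2, v = 3.

u = 2, v = 3, z = 11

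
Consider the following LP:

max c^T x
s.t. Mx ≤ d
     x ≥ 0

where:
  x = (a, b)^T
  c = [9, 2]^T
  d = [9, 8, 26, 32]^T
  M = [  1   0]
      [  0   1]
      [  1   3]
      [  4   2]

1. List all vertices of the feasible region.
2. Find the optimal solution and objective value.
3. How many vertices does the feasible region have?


1. (0, 0), (8, 0), (4.4, 7.2), (2, 8), (0, 8)
2. a = 8, b = 0, z = 72
3. 5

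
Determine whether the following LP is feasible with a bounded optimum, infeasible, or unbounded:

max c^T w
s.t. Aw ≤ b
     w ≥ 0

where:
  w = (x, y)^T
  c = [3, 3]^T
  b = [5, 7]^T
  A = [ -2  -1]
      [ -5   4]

Unbounded (objective can increase without bound)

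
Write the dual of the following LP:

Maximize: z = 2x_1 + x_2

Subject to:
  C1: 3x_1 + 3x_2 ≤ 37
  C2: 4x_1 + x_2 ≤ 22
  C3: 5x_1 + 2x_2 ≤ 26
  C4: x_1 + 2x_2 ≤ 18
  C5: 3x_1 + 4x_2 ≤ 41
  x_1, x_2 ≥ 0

Primal max cᵀx s.t. Ax ≤ b, x ≥ 0  →  Dual min bᵀy s.t. Aᵀy ≥ c, y ≥ 0.

Minimize: z = 37y1 + 22y2 + 26y3 + 18y4 + 41y5

Subject to:
  3y1 + 4y2 + 5y3 + y4 + 3y5 ≥ 2
  3y1 + y2 + 2y3 + 2y4 + 4y5 ≥ 1
  y1, y2, y3, y4, y5 ≥ 0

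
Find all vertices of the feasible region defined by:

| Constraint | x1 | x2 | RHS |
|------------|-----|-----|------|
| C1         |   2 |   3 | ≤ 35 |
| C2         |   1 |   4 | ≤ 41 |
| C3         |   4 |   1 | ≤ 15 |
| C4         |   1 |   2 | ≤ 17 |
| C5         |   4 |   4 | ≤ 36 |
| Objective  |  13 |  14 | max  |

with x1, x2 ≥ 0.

(0, 0), (3.75, 0), (2, 7), (1, 8), (0, 8.5)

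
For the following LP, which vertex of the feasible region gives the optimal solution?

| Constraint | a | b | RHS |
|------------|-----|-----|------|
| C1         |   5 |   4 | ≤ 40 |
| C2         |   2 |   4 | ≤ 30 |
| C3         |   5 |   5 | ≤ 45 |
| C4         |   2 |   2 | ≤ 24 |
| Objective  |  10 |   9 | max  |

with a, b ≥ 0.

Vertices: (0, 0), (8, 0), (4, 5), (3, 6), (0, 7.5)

Evaluate the objective at each vertex of the feasible region:
  z(0, 0) = 0
  z(8, 0) = 80
  z(4, 5) = 85  ←
  z(3, 6) = 84
  z(0, 7.5) = 67.5
The maximum is at a = 4, b = 5.

(4, 5)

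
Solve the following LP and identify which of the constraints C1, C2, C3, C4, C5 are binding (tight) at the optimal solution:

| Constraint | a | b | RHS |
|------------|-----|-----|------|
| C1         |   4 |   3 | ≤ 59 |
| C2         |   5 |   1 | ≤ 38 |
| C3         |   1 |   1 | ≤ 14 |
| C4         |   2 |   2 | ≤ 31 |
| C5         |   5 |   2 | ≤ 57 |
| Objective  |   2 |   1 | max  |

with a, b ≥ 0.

At a = 6, b = 8, compute slack b - a·x for each constraint:
  C1: 59 − 48 = 11  (slack)
  C2: 38 − 38 = 0  (binding)
  C3: 14 − 14 = 0  (binding)
  C4: 31 − 28 = 3  (slack)
  C5: 57 − 46 = 11  (slack)

Optimal: a = 6, b = 8
Binding: C2, C3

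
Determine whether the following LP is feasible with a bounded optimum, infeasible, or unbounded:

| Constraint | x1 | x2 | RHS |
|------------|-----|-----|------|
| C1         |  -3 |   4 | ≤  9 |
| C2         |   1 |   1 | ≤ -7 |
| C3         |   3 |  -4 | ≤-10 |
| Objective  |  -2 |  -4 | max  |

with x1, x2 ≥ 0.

Infeasible (no feasible solution exists)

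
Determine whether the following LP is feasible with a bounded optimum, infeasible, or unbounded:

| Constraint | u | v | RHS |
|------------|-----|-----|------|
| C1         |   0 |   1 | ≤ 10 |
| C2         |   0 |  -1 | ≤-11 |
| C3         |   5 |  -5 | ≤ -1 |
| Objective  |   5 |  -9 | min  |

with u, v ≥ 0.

Infeasible (no feasible solution exists)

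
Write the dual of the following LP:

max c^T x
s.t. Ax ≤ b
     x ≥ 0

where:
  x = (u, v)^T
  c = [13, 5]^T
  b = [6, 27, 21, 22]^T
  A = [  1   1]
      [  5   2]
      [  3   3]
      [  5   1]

Primal max cᵀx s.t. Ax ≤ b, x ≥ 0  →  Dual min bᵀy s.t. Aᵀy ≥ c, y ≥ 0.

Minimize: z = 6y1 + 27y2 + 21y3 + 22y4

Subject to:
  y1 + 5y2 + 3y3 + 5y4 ≥ 13
  y1 + 2y2 + 3y3 + y4 ≥ 5
  y1, y2, y3, y4 ≥ 0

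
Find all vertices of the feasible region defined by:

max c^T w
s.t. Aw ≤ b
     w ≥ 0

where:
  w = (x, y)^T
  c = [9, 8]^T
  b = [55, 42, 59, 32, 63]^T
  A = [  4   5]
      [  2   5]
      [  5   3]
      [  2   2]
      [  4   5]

(0, 0), (11.8, 0), (10, 3), (6.5, 5.8), (0, 8.4)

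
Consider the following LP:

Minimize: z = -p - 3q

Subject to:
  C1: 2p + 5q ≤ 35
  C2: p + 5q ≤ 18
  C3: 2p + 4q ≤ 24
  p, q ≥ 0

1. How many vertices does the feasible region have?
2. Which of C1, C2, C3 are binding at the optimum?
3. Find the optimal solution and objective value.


1. 4
2. C2, C3
3. p = 8, q = 2, z = -14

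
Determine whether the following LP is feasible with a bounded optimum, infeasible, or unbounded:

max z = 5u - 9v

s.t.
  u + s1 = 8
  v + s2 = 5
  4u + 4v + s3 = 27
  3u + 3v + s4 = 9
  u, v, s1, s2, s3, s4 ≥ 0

Feasible with a bounded optimal solution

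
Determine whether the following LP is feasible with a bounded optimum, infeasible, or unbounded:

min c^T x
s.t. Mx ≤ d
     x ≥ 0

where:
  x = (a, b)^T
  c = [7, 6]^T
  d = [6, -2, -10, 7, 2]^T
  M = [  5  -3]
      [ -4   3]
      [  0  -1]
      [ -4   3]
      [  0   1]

Infeasible (no feasible solution exists)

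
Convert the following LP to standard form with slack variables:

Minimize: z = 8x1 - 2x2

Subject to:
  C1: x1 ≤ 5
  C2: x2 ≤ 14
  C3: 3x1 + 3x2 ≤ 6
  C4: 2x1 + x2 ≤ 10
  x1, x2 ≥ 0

min z = 8x1 - 2x2

s.t.
  x1 + s1 = 5
  x2 + s2 = 14
  3x1 + 3x2 + s3 = 6
  2x1 + x2 + s4 = 10
  x1, x2, s1, s2, s3, s4 ≥ 0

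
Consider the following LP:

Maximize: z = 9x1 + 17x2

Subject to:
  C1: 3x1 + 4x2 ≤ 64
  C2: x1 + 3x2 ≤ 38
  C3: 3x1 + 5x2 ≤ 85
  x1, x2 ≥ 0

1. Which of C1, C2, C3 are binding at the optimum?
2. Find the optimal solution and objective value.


1. C1, C2
2. x1 = 8, x2 = 10, z = 242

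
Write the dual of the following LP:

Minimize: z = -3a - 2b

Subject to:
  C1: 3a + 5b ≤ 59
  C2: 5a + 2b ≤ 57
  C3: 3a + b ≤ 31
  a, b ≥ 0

Primal min cᵀx s.t. Ax ≤ b, x ≥ 0  →  Dual max −bᵀy s.t. Aᵀy ≥ −c, y ≥ 0.

Maximize: z = -59y1 - 57y2 - 31y3

Subject to:
  3y1 + 5y2 + 3y3 ≥ 3
  5y1 + 2y2 + y3 ≥ 2
  y1, y2, y3 ≥ 0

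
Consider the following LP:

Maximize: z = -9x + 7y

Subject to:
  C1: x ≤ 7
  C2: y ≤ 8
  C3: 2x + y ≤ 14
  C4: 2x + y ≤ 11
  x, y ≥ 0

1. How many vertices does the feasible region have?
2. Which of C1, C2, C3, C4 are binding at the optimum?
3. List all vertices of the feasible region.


1. 4
2. C2
3. (0, 0), (5.5, 0), (1.5, 8), (0, 8)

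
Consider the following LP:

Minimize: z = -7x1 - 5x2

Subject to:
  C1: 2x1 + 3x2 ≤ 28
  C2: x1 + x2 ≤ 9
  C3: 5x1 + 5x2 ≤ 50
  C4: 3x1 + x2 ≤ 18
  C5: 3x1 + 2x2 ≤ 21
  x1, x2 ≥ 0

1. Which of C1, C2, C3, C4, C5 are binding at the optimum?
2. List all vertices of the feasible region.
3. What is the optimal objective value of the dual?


1. C2, C5
2. (0, 0), (6, 0), (5, 3), (3, 6), (0, 9)
3. -51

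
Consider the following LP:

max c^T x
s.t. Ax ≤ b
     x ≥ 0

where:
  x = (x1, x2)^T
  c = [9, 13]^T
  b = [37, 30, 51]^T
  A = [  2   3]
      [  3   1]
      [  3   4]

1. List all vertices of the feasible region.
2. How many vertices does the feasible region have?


1. (0, 0), (10, 0), (7.667, 7), (5, 9), (0, 12.33)
2. 5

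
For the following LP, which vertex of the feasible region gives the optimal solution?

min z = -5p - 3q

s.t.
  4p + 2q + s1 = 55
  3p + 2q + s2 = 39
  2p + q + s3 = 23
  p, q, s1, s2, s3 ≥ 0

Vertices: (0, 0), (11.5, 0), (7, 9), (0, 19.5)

Evaluate the objective at each vertex of the feasible region:
  z(0, 0) = 0
  z(11.5, 0) = -57.5
  z(7, 9) = -62  ←
  z(0, 19.5) = -58.5
The minimum is at p = 7, q = 9.

(7, 9)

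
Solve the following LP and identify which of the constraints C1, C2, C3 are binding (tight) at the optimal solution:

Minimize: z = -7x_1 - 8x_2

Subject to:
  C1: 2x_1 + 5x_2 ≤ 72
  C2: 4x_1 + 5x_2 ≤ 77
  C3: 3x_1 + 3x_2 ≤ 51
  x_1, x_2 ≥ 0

At x_1 = 8, x_2 = 9, compute slack b - a·x for each constraint:
  C1: 72 − 61 = 11  (slack)
  C2: 77 − 77 = 0  (binding)
  C3: 51 − 51 = 0  (binding)

Optimal: x_1 = 8, x_2 = 9
Binding: C2, C3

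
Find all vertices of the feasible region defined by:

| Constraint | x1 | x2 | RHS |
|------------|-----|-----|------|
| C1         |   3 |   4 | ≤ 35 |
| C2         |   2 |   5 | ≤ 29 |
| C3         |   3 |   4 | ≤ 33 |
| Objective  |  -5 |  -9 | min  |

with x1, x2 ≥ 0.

(0, 0), (11, 0), (7, 3), (0, 5.8)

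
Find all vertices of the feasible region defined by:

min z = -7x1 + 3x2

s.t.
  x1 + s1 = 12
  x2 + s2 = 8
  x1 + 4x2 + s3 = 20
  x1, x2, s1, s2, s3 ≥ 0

(0, 0), (12, 0), (12, 2), (0, 5)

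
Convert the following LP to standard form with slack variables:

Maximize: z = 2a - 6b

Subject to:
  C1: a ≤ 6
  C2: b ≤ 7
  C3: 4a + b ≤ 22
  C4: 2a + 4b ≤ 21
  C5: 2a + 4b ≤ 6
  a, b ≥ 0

max z = 2a - 6b

s.t.
  a + s1 = 6
  b + s2 = 7
  4a + b + s3 = 22
  2a + 4b + s4 = 21
  2a + 4b + s5 = 6
  a, b, s1, s2, s3, s4, s5 ≥ 0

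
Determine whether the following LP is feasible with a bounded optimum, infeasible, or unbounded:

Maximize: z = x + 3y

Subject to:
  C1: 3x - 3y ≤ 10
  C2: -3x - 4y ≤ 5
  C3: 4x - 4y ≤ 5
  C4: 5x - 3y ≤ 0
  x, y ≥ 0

Unbounded (objective can increase without bound)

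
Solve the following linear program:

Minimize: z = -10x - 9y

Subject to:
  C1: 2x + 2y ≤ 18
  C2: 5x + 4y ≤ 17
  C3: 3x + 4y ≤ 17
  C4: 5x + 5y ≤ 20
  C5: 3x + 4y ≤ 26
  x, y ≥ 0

Evaluate the objective at each vertex of the feasible region:
  z(0, 0) = 0
  z(3.4, 0) = -34
  z(1, 3) = -37  ←
  z(0, 4) = -36
The minimum is at x = 1, y = 3.

x = 1, y = 3, z = -37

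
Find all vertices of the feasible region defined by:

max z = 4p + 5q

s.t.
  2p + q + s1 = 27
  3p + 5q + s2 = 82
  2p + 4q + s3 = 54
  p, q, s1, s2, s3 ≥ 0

(0, 0), (13.5, 0), (9, 9), (0, 13.5)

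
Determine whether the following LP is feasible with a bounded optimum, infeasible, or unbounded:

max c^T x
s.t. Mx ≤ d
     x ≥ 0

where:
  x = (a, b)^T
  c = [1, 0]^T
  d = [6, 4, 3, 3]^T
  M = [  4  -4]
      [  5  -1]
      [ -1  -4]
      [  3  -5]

Unbounded (objective can increase without bound)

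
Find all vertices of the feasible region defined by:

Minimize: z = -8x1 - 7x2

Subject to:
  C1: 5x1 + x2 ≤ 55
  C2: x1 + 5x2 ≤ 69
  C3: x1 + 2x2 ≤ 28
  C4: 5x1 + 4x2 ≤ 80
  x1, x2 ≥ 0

(0, 0), (11, 0), (9.333, 8.333), (8, 10), (0.6667, 13.67), (0, 13.8)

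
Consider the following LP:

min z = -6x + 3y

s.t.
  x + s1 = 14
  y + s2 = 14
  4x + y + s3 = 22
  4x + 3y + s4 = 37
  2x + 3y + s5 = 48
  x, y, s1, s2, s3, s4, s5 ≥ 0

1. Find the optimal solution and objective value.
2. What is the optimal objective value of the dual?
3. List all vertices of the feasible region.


1. x = 5.5, y = 0, z = -33
2. -33
3. (0, 0), (5.5, 0), (3.625, 7.5), (0, 12.33)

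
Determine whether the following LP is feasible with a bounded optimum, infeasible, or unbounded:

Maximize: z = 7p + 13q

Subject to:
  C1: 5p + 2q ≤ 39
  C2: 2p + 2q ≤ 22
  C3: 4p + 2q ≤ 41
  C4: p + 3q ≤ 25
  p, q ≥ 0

Feasible with a bounded optimal solution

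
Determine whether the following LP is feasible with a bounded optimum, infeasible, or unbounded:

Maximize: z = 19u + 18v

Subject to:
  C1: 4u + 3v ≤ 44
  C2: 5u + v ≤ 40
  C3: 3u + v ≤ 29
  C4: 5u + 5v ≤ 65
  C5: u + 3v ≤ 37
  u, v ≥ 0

Feasible with a bounded optimal solution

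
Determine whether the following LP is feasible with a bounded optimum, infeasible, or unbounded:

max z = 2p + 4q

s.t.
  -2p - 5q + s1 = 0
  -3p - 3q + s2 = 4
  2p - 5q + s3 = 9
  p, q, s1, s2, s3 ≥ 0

Unbounded (objective can increase without bound)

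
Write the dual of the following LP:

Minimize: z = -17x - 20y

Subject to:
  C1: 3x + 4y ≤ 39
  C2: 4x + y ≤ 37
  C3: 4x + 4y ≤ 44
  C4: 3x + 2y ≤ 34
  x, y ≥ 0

Primal min cᵀx s.t. Ax ≤ b, x ≥ 0  →  Dual max −bᵀy s.t. Aᵀy ≥ −c, y ≥ 0.

Maximize: z = -39y1 - 37y2 - 44y3 - 34y4

Subject to:
  3y1 + 4y2 + 4y3 + 3y4 ≥ 17
  4y1 + y2 + 4y3 + 2y4 ≥ 20
  y1, y2, y3, y4 ≥ 0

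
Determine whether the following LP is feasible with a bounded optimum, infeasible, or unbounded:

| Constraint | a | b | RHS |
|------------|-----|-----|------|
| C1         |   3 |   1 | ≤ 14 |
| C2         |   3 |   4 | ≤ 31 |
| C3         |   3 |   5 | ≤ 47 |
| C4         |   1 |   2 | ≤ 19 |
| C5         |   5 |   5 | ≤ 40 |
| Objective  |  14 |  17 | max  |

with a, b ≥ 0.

Feasible with a bounded optimal solution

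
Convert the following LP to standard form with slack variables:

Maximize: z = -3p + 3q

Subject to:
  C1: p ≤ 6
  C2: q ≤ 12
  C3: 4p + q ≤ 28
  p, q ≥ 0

max z = -3p + 3q

s.t.
  p + s1 = 6
  q + s2 = 12
  4p + q + s3 = 28
  p, q, s1, s2, s3 ≥ 0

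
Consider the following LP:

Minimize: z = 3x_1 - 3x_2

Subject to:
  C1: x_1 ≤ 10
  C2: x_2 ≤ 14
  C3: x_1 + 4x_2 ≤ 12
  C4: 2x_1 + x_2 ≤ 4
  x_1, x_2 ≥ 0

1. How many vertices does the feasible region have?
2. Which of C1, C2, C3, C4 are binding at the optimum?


1. 4
2. C3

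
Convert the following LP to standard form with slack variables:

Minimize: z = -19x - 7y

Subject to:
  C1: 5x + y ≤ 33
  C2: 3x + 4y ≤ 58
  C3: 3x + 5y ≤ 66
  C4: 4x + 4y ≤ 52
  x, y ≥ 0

min z = -19x - 7y

s.t.
  5x + y + s1 = 33
  3x + 4y + s2 = 58
  3x + 5y + s3 = 66
  4x + 4y + s4 = 52
  x, y, s1, s2, s3, s4 ≥ 0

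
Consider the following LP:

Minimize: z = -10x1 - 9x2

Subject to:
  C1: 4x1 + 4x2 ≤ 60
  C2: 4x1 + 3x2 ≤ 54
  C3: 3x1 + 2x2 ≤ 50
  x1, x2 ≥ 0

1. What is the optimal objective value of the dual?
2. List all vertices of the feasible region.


1. -144
2. (0, 0), (13.5, 0), (9, 6), (0, 15)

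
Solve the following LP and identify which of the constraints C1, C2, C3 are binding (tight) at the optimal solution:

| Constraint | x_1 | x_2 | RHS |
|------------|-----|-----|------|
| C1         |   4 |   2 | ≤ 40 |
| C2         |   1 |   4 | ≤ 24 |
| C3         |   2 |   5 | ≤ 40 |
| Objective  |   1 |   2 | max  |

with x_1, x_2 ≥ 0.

At x_1 = 8, x_2 = 4, compute slack b - a·x for each constraint:
  C1: 40 − 40 = 0  (binding)
  C2: 24 − 24 = 0  (binding)
  C3: 40 − 36 = 4  (slack)

Optimal: x_1 = 8, x_2 = 4
Binding: C1, C2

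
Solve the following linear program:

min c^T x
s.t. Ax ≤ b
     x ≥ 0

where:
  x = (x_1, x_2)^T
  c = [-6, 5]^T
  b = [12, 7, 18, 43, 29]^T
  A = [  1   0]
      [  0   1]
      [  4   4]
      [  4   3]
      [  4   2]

Evaluate the objective at each vertex of the feasible region:
  z(0, 0) = 0
  z(4.5, 0) = -27  ←
  z(0, 4.5) = 22.5
The minimum is at x_1 = 4.5, x_2 = 0.

x_1 = 4.5, x_2 = 0, z = -27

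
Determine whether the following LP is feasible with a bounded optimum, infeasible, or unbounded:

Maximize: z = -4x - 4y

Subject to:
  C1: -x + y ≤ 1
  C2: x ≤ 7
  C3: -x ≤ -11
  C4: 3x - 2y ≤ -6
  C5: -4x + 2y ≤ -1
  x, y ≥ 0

Infeasible (no feasible solution exists)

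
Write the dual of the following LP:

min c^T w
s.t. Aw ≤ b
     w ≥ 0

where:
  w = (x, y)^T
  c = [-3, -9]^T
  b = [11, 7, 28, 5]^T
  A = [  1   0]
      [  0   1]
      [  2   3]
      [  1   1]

Primal min cᵀx s.t. Ax ≤ b, x ≥ 0  →  Dual max −bᵀy s.t. Aᵀy ≥ −c, y ≥ 0.

Maximize: z = -11y1 - 7y2 - 28y3 - 5y4

Subject to:
  y1 + 2y3 + y4 ≥ 3
  y2 + 3y3 + y4 ≥ 9
  y1, y2, y3, y4 ≥ 0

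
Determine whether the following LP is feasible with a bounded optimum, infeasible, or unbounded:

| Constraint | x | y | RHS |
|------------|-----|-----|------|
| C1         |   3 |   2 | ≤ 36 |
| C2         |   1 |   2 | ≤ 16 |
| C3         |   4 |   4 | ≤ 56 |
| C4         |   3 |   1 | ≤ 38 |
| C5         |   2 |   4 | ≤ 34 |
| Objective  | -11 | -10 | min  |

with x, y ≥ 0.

Feasible with a bounded optimal solution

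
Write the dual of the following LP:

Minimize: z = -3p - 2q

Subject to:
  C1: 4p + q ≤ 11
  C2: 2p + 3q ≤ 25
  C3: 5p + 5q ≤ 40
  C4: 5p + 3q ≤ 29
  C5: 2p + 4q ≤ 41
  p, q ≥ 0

Primal min cᵀx s.t. Ax ≤ b, x ≥ 0  →  Dual max −bᵀy s.t. Aᵀy ≥ −c, y ≥ 0.

Maximize: z = -11y1 - 25y2 - 40y3 - 29y4 - 41y5

Subject to:
  4y1 + 2y2 + 5y3 + 5y4 + 2y5 ≥ 3
  y1 + 3y2 + 5y3 + 3y4 + 4y5 ≥ 2
  y1, y2, y3, y4, y5 ≥ 0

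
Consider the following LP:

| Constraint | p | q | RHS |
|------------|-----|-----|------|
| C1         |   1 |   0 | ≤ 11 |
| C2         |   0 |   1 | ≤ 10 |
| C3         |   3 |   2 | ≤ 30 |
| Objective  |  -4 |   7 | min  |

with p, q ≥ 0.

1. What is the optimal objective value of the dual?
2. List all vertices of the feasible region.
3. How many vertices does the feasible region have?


1. -40
2. (0, 0), (10, 0), (3.333, 10), (0, 10)
3. 4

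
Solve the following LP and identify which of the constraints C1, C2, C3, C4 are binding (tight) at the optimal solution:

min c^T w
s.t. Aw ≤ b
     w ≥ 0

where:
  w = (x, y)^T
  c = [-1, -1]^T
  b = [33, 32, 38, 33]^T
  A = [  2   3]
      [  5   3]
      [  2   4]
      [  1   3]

At x = 1, y = 9, compute slack b - a·x for each constraint:
  C1: 33 − 29 = 4  (slack)
  C2: 32 − 32 = 0  (binding)
  C3: 38 − 38 = 0  (binding)
  C4: 33 − 28 = 5  (slack)

Optimal: x = 1, y = 9
Binding: C2, C3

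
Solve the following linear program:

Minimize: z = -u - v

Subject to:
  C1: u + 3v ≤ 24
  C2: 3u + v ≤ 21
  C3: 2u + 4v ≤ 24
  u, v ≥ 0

Evaluate the objective at each vertex of the feasible region:
  z(0, 0) = 0
  z(7, 0) = -7
  z(6, 3) = -9  ←
  z(0, 6) = -6
The minimum is at u = 6, v = 3.

u = 6, v = 3, z = -9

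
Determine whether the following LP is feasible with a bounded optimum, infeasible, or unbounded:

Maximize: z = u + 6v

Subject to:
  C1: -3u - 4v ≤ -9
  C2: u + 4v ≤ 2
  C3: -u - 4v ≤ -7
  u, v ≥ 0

Infeasible (no feasible solution exists)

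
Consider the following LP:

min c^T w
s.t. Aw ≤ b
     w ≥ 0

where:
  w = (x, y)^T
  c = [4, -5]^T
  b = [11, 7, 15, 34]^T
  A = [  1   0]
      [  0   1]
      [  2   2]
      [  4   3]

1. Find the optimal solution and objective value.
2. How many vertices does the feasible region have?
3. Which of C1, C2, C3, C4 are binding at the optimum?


1. x = 0, y = 7, z = -35
2. 4
3. C2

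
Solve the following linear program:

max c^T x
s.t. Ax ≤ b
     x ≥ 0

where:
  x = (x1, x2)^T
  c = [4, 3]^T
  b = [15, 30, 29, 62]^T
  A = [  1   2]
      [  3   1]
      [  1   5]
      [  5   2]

Evaluate the objective at each vertex of the feasible region:
  z(0, 0) = 0
  z(10, 0) = 40
  z(9, 3) = 45  ←
  z(5.667, 4.667) = 36.67
  z(0, 5.8) = 17.4
The maximum is at x1 = 9, x2 = 3.

x1 = 9, x2 = 3, z = 45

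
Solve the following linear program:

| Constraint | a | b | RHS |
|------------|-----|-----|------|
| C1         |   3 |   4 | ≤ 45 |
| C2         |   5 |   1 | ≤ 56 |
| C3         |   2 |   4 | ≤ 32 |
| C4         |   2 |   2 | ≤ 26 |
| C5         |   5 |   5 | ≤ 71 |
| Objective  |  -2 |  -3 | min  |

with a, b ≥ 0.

Evaluate the objective at each vertex of the feasible region:
  z(0, 0) = 0
  z(11.2, 0) = -22.4
  z(10.75, 2.25) = -28.25
  z(10, 3) = -29  ←
  z(0, 8) = -24
The minimum is at a = 10, b = 3.

a = 10, b = 3, z = -29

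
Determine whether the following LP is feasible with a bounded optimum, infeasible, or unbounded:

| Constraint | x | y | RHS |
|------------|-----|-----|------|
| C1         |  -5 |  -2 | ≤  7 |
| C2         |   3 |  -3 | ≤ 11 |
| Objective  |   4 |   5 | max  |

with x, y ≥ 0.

Unbounded (objective can increase without bound)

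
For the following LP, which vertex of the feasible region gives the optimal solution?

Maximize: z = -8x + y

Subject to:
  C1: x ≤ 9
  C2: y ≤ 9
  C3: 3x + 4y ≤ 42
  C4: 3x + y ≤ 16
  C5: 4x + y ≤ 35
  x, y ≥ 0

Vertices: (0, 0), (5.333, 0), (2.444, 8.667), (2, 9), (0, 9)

Evaluate the objective at each vertex of the feasible region:
  z(0, 0) = 0
  z(5.333, 0) = -42.67
  z(2.444, 8.667) = -10.89
  z(2, 9) = -7
  z(0, 9) = 9  ←
The maximum is at x = 0, y = 9.

(0, 9)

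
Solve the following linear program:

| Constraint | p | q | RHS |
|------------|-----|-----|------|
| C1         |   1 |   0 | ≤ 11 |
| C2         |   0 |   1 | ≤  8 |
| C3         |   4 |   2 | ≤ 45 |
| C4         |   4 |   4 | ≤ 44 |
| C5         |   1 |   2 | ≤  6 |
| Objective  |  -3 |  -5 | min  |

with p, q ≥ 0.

Evaluate the objective at each vertex of the feasible region:
  z(0, 0) = 0
  z(6, 0) = -18  ←
  z(0, 3) = -15
The minimum is at p = 6, q = 0.

p = 6, q = 0, z = -18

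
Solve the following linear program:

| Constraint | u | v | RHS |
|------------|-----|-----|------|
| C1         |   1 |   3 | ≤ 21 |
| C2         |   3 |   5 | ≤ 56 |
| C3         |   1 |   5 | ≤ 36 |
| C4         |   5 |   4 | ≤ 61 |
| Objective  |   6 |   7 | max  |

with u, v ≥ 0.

Evaluate the objective at each vertex of the feasible region:
  z(0, 0) = 0
  z(12.2, 0) = 73.2
  z(9, 4) = 82  ←
  z(0, 7) = 49
The maximum is at u = 9, v = 4.

u = 9, v = 4, z = 82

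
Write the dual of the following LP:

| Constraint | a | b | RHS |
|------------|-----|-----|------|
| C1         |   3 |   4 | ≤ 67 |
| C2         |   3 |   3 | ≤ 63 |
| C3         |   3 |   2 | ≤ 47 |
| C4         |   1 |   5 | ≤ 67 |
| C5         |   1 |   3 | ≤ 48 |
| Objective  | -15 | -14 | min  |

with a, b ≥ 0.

Primal min cᵀx s.t. Ax ≤ b, x ≥ 0  →  Dual max −bᵀy s.t. Aᵀy ≥ −c, y ≥ 0.

Maximize: z = -67y1 - 63y2 - 47y3 - 67y4 - 48y5

Subject to:
  3y1 + 3y2 + 3y3 + y4 + y5 ≥ 15
  4y1 + 3y2 + 2y3 + 5y4 + 3y5 ≥ 14
  y1, y2, y3, y4, y5 ≥ 0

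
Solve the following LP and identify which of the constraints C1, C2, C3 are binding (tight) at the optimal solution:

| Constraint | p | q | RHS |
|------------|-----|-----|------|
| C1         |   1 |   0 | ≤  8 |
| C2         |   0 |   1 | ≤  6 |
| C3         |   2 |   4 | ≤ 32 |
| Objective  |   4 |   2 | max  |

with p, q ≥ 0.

At p = 8, q = 4, compute slack b - a·x for each constraint:
  C1: 8 − 8 = 0  (binding)
  C2: 6 − 4 = 2  (slack)
  C3: 32 − 32 = 0  (binding)

Optimal: p = 8, q = 4
Binding: C1, C3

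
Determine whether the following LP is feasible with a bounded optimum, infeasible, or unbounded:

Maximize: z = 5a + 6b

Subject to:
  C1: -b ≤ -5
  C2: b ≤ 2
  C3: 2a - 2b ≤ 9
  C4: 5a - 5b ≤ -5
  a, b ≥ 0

Infeasible (no feasible solution exists)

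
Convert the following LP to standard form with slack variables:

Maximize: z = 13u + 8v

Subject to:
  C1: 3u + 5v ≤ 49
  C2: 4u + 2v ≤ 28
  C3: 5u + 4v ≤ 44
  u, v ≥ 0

max z = 13u + 8v

s.t.
  3u + 5v + s1 = 49
  4u + 2v + s2 = 28
  5u + 4v + s3 = 44
  u, v, s1, s2, s3 ≥ 0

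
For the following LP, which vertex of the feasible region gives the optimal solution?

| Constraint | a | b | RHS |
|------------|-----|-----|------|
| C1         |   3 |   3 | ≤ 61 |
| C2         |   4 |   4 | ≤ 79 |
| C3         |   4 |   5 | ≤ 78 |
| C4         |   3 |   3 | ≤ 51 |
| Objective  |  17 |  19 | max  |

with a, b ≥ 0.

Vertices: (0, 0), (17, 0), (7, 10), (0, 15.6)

Evaluate the objective at each vertex of the feasible region:
  z(0, 0) = 0
  z(17, 0) = 289
  z(7, 10) = 309  ←
  z(0, 15.6) = 296.4
The maximum is at a = 7, b = 10.

(7, 10)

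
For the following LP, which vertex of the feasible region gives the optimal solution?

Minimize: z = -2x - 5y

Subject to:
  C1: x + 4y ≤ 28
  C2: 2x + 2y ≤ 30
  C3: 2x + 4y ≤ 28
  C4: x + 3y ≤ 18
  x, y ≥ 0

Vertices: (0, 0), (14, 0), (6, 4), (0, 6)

Evaluate the objective at each vertex of the feasible region:
  z(0, 0) = 0
  z(14, 0) = -28
  z(6, 4) = -32  ←
  z(0, 6) = -30
The minimum is at x = 6, y = 4.

(6, 4)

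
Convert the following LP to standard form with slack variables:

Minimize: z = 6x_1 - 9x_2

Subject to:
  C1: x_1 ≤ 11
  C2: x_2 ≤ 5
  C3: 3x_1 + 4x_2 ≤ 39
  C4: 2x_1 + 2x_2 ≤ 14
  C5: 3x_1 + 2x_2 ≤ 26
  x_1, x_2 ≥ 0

min z = 6x_1 - 9x_2

s.t.
  x_1 + s1 = 11
  x_2 + s2 = 5
  3x_1 + 4x_2 + s3 = 39
  2x_1 + 2x_2 + s4 = 14
  3x_1 + 2x_2 + s5 = 26
  x_1, x_2, s1, s2, s3, s4, s5 ≥ 0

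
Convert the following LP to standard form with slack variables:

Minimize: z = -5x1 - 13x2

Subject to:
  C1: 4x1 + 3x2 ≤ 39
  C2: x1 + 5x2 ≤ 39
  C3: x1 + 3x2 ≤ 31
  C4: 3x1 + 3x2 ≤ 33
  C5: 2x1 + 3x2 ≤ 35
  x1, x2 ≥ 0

min z = -5x1 - 13x2

s.t.
  4x1 + 3x2 + s1 = 39
  x1 + 5x2 + s2 = 39
  x1 + 3x2 + s3 = 31
  3x1 + 3x2 + s4 = 33
  2x1 + 3x2 + s5 = 35
  x1, x2, s1, s2, s3, s4, s5 ≥ 0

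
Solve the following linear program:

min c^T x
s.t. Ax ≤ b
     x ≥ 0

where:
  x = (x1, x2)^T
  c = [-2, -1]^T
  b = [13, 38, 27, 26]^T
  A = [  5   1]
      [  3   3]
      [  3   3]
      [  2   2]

Evaluate the objective at each vertex of the feasible region:
  z(0, 0) = 0
  z(2.6, 0) = -5.2
  z(1, 8) = -10  ←
  z(0, 9) = -9
The minimum is at x1 = 1, x2 = 8.

x1 = 1, x2 = 8, z = -10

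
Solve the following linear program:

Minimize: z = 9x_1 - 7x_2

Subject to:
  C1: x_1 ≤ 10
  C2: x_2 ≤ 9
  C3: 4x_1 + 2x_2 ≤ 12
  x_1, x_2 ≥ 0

Evaluate the objective at each vertex of the feasible region:
  z(0, 0) = 0
  z(3, 0) = 27
  z(0, 6) = -42  ←
The minimum is at x_1 = 0, x_2 = 6.

x_1 = 0, x_2 = 6, z = -42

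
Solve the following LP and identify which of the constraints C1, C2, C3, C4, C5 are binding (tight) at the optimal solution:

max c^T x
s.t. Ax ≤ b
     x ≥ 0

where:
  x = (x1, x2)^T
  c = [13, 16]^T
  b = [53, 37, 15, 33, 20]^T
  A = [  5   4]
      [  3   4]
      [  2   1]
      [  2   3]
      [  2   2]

At x1 = 3, x2 = 7, compute slack b - a·x for each constraint:
  C1: 53 − 43 = 10  (slack)
  C2: 37 − 37 = 0  (binding)
  C3: 15 − 13 = 2  (slack)
  C4: 33 − 27 = 6  (slack)
  C5: 20 − 20 = 0  (binding)

Optimal: x1 = 3, x2 = 7
Binding: C2, C5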